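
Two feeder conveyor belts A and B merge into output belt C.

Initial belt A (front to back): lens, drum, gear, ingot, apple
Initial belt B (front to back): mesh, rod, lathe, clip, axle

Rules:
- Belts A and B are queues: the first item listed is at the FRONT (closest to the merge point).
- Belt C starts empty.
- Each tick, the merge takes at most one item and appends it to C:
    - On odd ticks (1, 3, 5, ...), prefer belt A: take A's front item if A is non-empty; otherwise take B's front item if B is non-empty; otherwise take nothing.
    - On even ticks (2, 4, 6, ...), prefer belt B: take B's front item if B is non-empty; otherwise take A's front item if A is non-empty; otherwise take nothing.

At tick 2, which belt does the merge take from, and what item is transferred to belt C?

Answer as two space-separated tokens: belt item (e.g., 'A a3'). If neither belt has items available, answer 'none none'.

Answer: B mesh

Derivation:
Tick 1: prefer A, take lens from A; A=[drum,gear,ingot,apple] B=[mesh,rod,lathe,clip,axle] C=[lens]
Tick 2: prefer B, take mesh from B; A=[drum,gear,ingot,apple] B=[rod,lathe,clip,axle] C=[lens,mesh]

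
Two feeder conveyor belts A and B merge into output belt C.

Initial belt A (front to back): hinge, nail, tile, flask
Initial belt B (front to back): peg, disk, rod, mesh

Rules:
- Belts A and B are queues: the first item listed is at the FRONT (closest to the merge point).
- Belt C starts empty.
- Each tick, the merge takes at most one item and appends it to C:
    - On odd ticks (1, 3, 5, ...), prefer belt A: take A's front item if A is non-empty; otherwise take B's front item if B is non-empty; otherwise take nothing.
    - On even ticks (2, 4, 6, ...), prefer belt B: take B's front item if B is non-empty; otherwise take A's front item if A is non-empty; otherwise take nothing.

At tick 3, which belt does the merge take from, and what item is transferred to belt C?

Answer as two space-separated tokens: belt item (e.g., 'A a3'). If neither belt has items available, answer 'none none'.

Tick 1: prefer A, take hinge from A; A=[nail,tile,flask] B=[peg,disk,rod,mesh] C=[hinge]
Tick 2: prefer B, take peg from B; A=[nail,tile,flask] B=[disk,rod,mesh] C=[hinge,peg]
Tick 3: prefer A, take nail from A; A=[tile,flask] B=[disk,rod,mesh] C=[hinge,peg,nail]

Answer: A nail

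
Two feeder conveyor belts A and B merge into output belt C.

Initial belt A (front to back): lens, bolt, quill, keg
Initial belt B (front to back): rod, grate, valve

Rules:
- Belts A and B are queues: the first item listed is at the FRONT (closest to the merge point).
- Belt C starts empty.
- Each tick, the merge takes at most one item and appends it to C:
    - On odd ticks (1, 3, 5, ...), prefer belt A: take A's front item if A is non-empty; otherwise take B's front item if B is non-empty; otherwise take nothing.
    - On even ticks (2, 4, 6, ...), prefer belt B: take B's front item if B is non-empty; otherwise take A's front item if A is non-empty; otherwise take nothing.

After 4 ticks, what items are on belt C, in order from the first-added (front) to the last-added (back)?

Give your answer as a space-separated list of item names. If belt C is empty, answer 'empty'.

Answer: lens rod bolt grate

Derivation:
Tick 1: prefer A, take lens from A; A=[bolt,quill,keg] B=[rod,grate,valve] C=[lens]
Tick 2: prefer B, take rod from B; A=[bolt,quill,keg] B=[grate,valve] C=[lens,rod]
Tick 3: prefer A, take bolt from A; A=[quill,keg] B=[grate,valve] C=[lens,rod,bolt]
Tick 4: prefer B, take grate from B; A=[quill,keg] B=[valve] C=[lens,rod,bolt,grate]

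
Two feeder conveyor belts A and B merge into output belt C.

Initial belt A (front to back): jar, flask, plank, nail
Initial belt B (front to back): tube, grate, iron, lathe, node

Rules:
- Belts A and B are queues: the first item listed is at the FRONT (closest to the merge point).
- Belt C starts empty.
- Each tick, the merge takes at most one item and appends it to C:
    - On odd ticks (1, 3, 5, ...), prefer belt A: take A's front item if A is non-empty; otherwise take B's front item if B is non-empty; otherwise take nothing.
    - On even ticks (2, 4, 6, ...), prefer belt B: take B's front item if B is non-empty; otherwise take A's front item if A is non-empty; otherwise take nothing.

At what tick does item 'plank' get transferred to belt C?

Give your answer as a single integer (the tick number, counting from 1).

Tick 1: prefer A, take jar from A; A=[flask,plank,nail] B=[tube,grate,iron,lathe,node] C=[jar]
Tick 2: prefer B, take tube from B; A=[flask,plank,nail] B=[grate,iron,lathe,node] C=[jar,tube]
Tick 3: prefer A, take flask from A; A=[plank,nail] B=[grate,iron,lathe,node] C=[jar,tube,flask]
Tick 4: prefer B, take grate from B; A=[plank,nail] B=[iron,lathe,node] C=[jar,tube,flask,grate]
Tick 5: prefer A, take plank from A; A=[nail] B=[iron,lathe,node] C=[jar,tube,flask,grate,plank]

Answer: 5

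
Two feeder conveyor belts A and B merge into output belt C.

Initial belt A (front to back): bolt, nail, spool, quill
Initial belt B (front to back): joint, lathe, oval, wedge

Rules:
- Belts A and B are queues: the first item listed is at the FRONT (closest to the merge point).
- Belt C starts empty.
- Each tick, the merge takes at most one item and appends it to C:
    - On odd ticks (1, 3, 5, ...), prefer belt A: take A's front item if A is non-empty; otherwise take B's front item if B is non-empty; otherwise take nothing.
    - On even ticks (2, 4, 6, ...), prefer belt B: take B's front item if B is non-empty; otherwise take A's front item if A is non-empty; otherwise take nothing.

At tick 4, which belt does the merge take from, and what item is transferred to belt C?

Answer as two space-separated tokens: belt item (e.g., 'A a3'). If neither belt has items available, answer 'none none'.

Tick 1: prefer A, take bolt from A; A=[nail,spool,quill] B=[joint,lathe,oval,wedge] C=[bolt]
Tick 2: prefer B, take joint from B; A=[nail,spool,quill] B=[lathe,oval,wedge] C=[bolt,joint]
Tick 3: prefer A, take nail from A; A=[spool,quill] B=[lathe,oval,wedge] C=[bolt,joint,nail]
Tick 4: prefer B, take lathe from B; A=[spool,quill] B=[oval,wedge] C=[bolt,joint,nail,lathe]

Answer: B lathe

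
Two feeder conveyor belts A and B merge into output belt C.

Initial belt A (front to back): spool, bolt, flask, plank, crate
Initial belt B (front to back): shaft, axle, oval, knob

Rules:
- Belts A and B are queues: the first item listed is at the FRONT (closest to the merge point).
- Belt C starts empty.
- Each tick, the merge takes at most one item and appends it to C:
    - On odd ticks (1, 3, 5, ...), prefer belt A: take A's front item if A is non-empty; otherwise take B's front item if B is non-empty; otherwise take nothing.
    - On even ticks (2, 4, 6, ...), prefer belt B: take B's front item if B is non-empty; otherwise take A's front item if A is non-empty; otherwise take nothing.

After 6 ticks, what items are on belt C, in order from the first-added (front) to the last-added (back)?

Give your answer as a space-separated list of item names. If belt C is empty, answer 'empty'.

Tick 1: prefer A, take spool from A; A=[bolt,flask,plank,crate] B=[shaft,axle,oval,knob] C=[spool]
Tick 2: prefer B, take shaft from B; A=[bolt,flask,plank,crate] B=[axle,oval,knob] C=[spool,shaft]
Tick 3: prefer A, take bolt from A; A=[flask,plank,crate] B=[axle,oval,knob] C=[spool,shaft,bolt]
Tick 4: prefer B, take axle from B; A=[flask,plank,crate] B=[oval,knob] C=[spool,shaft,bolt,axle]
Tick 5: prefer A, take flask from A; A=[plank,crate] B=[oval,knob] C=[spool,shaft,bolt,axle,flask]
Tick 6: prefer B, take oval from B; A=[plank,crate] B=[knob] C=[spool,shaft,bolt,axle,flask,oval]

Answer: spool shaft bolt axle flask oval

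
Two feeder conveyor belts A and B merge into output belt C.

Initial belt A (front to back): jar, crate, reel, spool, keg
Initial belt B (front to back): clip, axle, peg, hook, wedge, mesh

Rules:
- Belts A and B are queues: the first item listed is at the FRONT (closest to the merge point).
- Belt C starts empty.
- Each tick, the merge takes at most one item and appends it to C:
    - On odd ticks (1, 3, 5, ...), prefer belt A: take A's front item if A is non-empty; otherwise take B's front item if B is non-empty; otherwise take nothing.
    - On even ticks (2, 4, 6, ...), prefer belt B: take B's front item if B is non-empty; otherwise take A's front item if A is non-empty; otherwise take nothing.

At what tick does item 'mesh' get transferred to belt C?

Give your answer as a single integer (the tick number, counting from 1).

Answer: 11

Derivation:
Tick 1: prefer A, take jar from A; A=[crate,reel,spool,keg] B=[clip,axle,peg,hook,wedge,mesh] C=[jar]
Tick 2: prefer B, take clip from B; A=[crate,reel,spool,keg] B=[axle,peg,hook,wedge,mesh] C=[jar,clip]
Tick 3: prefer A, take crate from A; A=[reel,spool,keg] B=[axle,peg,hook,wedge,mesh] C=[jar,clip,crate]
Tick 4: prefer B, take axle from B; A=[reel,spool,keg] B=[peg,hook,wedge,mesh] C=[jar,clip,crate,axle]
Tick 5: prefer A, take reel from A; A=[spool,keg] B=[peg,hook,wedge,mesh] C=[jar,clip,crate,axle,reel]
Tick 6: prefer B, take peg from B; A=[spool,keg] B=[hook,wedge,mesh] C=[jar,clip,crate,axle,reel,peg]
Tick 7: prefer A, take spool from A; A=[keg] B=[hook,wedge,mesh] C=[jar,clip,crate,axle,reel,peg,spool]
Tick 8: prefer B, take hook from B; A=[keg] B=[wedge,mesh] C=[jar,clip,crate,axle,reel,peg,spool,hook]
Tick 9: prefer A, take keg from A; A=[-] B=[wedge,mesh] C=[jar,clip,crate,axle,reel,peg,spool,hook,keg]
Tick 10: prefer B, take wedge from B; A=[-] B=[mesh] C=[jar,clip,crate,axle,reel,peg,spool,hook,keg,wedge]
Tick 11: prefer A, take mesh from B; A=[-] B=[-] C=[jar,clip,crate,axle,reel,peg,spool,hook,keg,wedge,mesh]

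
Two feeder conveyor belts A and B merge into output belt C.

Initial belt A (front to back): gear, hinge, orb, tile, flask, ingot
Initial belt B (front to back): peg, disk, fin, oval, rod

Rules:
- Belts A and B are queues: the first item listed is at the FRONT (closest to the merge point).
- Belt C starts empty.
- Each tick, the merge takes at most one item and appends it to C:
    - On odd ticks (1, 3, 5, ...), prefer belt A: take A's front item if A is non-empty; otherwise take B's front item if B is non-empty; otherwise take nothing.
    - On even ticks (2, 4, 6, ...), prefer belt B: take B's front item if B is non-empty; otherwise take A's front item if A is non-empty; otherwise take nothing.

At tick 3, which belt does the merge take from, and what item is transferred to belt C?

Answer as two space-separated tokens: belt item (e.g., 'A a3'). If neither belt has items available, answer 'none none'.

Tick 1: prefer A, take gear from A; A=[hinge,orb,tile,flask,ingot] B=[peg,disk,fin,oval,rod] C=[gear]
Tick 2: prefer B, take peg from B; A=[hinge,orb,tile,flask,ingot] B=[disk,fin,oval,rod] C=[gear,peg]
Tick 3: prefer A, take hinge from A; A=[orb,tile,flask,ingot] B=[disk,fin,oval,rod] C=[gear,peg,hinge]

Answer: A hinge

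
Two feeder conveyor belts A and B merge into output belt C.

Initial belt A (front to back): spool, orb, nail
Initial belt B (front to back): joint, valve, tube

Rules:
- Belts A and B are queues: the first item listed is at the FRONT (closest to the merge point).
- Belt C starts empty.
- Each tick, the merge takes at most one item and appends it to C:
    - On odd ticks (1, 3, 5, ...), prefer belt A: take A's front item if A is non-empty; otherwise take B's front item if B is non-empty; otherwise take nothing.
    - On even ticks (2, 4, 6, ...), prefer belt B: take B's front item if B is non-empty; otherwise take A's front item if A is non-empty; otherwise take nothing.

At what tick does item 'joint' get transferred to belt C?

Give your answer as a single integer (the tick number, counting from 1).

Answer: 2

Derivation:
Tick 1: prefer A, take spool from A; A=[orb,nail] B=[joint,valve,tube] C=[spool]
Tick 2: prefer B, take joint from B; A=[orb,nail] B=[valve,tube] C=[spool,joint]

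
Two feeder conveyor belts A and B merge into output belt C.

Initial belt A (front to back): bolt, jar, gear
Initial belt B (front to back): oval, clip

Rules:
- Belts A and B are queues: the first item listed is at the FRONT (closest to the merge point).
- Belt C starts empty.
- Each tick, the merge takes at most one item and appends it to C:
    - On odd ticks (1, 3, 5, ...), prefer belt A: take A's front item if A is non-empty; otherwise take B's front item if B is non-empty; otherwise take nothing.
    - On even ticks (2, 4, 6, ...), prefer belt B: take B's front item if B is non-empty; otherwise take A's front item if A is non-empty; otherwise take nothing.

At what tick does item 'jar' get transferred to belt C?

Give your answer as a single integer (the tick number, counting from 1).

Answer: 3

Derivation:
Tick 1: prefer A, take bolt from A; A=[jar,gear] B=[oval,clip] C=[bolt]
Tick 2: prefer B, take oval from B; A=[jar,gear] B=[clip] C=[bolt,oval]
Tick 3: prefer A, take jar from A; A=[gear] B=[clip] C=[bolt,oval,jar]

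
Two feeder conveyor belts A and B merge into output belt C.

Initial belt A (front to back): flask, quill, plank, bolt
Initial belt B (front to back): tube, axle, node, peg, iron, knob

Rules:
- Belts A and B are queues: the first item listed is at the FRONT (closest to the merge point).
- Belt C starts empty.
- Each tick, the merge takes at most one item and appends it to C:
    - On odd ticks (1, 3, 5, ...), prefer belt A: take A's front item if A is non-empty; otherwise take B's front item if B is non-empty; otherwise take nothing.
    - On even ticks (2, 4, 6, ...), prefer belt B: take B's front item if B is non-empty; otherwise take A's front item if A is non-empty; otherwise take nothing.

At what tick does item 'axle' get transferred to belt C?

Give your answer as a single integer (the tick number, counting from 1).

Answer: 4

Derivation:
Tick 1: prefer A, take flask from A; A=[quill,plank,bolt] B=[tube,axle,node,peg,iron,knob] C=[flask]
Tick 2: prefer B, take tube from B; A=[quill,plank,bolt] B=[axle,node,peg,iron,knob] C=[flask,tube]
Tick 3: prefer A, take quill from A; A=[plank,bolt] B=[axle,node,peg,iron,knob] C=[flask,tube,quill]
Tick 4: prefer B, take axle from B; A=[plank,bolt] B=[node,peg,iron,knob] C=[flask,tube,quill,axle]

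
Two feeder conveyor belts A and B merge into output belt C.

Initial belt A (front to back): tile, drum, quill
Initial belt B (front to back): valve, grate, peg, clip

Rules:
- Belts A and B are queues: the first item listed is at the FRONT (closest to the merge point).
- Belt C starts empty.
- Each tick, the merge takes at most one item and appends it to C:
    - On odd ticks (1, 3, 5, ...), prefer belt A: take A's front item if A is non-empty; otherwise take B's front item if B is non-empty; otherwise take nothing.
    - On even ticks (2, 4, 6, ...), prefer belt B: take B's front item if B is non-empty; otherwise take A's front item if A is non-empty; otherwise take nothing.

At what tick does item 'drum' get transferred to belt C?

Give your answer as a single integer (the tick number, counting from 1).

Tick 1: prefer A, take tile from A; A=[drum,quill] B=[valve,grate,peg,clip] C=[tile]
Tick 2: prefer B, take valve from B; A=[drum,quill] B=[grate,peg,clip] C=[tile,valve]
Tick 3: prefer A, take drum from A; A=[quill] B=[grate,peg,clip] C=[tile,valve,drum]

Answer: 3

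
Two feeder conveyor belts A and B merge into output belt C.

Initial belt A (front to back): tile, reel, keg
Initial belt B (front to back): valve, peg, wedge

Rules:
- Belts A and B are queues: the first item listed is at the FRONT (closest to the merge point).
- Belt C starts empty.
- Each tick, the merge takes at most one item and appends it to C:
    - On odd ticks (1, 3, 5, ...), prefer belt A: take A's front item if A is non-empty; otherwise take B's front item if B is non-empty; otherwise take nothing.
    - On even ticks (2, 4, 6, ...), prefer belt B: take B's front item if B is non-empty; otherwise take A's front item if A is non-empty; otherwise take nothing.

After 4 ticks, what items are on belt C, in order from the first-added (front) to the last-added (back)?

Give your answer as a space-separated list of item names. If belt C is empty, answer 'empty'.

Answer: tile valve reel peg

Derivation:
Tick 1: prefer A, take tile from A; A=[reel,keg] B=[valve,peg,wedge] C=[tile]
Tick 2: prefer B, take valve from B; A=[reel,keg] B=[peg,wedge] C=[tile,valve]
Tick 3: prefer A, take reel from A; A=[keg] B=[peg,wedge] C=[tile,valve,reel]
Tick 4: prefer B, take peg from B; A=[keg] B=[wedge] C=[tile,valve,reel,peg]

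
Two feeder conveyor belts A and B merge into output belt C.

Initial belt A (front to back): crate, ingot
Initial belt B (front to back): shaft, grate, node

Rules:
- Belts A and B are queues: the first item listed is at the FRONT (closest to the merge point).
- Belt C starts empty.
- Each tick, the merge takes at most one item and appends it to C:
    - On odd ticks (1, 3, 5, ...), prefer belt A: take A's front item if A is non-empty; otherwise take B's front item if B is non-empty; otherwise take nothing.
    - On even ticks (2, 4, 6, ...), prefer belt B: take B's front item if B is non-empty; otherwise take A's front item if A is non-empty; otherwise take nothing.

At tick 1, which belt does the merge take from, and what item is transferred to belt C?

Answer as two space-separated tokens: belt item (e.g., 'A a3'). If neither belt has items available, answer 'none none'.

Tick 1: prefer A, take crate from A; A=[ingot] B=[shaft,grate,node] C=[crate]

Answer: A crate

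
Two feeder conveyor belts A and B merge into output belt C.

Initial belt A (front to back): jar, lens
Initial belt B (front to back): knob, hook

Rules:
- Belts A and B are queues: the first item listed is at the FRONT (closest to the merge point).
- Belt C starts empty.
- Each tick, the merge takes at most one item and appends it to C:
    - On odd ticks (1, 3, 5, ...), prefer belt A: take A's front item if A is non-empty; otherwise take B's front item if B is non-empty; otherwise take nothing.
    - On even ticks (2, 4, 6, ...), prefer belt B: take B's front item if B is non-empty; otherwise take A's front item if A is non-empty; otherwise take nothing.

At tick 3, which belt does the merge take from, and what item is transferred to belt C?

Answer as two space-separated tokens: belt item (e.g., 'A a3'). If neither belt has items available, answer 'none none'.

Tick 1: prefer A, take jar from A; A=[lens] B=[knob,hook] C=[jar]
Tick 2: prefer B, take knob from B; A=[lens] B=[hook] C=[jar,knob]
Tick 3: prefer A, take lens from A; A=[-] B=[hook] C=[jar,knob,lens]

Answer: A lens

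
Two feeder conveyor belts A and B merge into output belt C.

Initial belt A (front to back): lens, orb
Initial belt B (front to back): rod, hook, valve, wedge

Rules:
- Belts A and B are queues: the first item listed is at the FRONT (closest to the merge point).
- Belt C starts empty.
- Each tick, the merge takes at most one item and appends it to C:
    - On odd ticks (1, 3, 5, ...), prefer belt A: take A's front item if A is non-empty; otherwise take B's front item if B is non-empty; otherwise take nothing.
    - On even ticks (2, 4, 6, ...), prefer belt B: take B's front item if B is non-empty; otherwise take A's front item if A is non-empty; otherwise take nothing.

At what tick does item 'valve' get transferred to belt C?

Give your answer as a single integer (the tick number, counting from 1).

Answer: 5

Derivation:
Tick 1: prefer A, take lens from A; A=[orb] B=[rod,hook,valve,wedge] C=[lens]
Tick 2: prefer B, take rod from B; A=[orb] B=[hook,valve,wedge] C=[lens,rod]
Tick 3: prefer A, take orb from A; A=[-] B=[hook,valve,wedge] C=[lens,rod,orb]
Tick 4: prefer B, take hook from B; A=[-] B=[valve,wedge] C=[lens,rod,orb,hook]
Tick 5: prefer A, take valve from B; A=[-] B=[wedge] C=[lens,rod,orb,hook,valve]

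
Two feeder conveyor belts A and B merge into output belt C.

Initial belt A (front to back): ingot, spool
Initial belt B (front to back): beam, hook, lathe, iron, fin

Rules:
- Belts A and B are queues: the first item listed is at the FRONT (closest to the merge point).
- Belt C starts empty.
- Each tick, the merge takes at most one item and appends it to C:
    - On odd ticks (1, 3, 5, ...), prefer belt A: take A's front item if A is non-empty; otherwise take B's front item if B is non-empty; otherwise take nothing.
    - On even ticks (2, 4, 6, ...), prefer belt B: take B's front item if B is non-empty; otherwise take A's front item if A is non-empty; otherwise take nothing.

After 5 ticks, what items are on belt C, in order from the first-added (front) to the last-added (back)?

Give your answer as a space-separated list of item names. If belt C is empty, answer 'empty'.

Tick 1: prefer A, take ingot from A; A=[spool] B=[beam,hook,lathe,iron,fin] C=[ingot]
Tick 2: prefer B, take beam from B; A=[spool] B=[hook,lathe,iron,fin] C=[ingot,beam]
Tick 3: prefer A, take spool from A; A=[-] B=[hook,lathe,iron,fin] C=[ingot,beam,spool]
Tick 4: prefer B, take hook from B; A=[-] B=[lathe,iron,fin] C=[ingot,beam,spool,hook]
Tick 5: prefer A, take lathe from B; A=[-] B=[iron,fin] C=[ingot,beam,spool,hook,lathe]

Answer: ingot beam spool hook lathe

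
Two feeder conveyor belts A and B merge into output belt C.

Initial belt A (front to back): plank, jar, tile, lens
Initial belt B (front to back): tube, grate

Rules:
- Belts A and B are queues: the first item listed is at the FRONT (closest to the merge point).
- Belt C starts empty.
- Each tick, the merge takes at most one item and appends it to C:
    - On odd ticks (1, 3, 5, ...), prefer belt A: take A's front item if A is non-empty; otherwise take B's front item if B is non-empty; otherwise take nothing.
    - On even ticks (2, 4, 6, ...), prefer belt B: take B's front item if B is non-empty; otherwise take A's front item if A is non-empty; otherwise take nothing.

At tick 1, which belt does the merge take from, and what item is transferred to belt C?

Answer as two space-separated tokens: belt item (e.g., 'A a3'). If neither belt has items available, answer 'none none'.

Tick 1: prefer A, take plank from A; A=[jar,tile,lens] B=[tube,grate] C=[plank]

Answer: A plank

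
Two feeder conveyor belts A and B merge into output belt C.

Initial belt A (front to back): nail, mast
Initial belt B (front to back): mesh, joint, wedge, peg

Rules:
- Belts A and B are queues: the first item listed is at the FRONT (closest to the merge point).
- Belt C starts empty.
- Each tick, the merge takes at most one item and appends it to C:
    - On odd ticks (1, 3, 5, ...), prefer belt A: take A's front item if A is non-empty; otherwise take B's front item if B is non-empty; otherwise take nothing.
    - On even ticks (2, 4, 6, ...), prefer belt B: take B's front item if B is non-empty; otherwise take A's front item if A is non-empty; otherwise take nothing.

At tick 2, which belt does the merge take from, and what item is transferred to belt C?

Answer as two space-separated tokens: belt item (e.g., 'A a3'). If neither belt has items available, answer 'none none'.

Answer: B mesh

Derivation:
Tick 1: prefer A, take nail from A; A=[mast] B=[mesh,joint,wedge,peg] C=[nail]
Tick 2: prefer B, take mesh from B; A=[mast] B=[joint,wedge,peg] C=[nail,mesh]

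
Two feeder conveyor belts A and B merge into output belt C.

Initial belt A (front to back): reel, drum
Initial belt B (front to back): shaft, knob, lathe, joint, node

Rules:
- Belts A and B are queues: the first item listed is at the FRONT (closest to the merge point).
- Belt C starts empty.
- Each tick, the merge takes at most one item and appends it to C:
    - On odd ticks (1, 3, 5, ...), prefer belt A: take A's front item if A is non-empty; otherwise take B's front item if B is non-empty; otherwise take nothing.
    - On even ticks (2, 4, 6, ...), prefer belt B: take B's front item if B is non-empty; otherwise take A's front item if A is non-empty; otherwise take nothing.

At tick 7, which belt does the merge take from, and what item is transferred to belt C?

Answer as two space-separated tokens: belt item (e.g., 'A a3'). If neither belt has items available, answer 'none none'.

Tick 1: prefer A, take reel from A; A=[drum] B=[shaft,knob,lathe,joint,node] C=[reel]
Tick 2: prefer B, take shaft from B; A=[drum] B=[knob,lathe,joint,node] C=[reel,shaft]
Tick 3: prefer A, take drum from A; A=[-] B=[knob,lathe,joint,node] C=[reel,shaft,drum]
Tick 4: prefer B, take knob from B; A=[-] B=[lathe,joint,node] C=[reel,shaft,drum,knob]
Tick 5: prefer A, take lathe from B; A=[-] B=[joint,node] C=[reel,shaft,drum,knob,lathe]
Tick 6: prefer B, take joint from B; A=[-] B=[node] C=[reel,shaft,drum,knob,lathe,joint]
Tick 7: prefer A, take node from B; A=[-] B=[-] C=[reel,shaft,drum,knob,lathe,joint,node]

Answer: B node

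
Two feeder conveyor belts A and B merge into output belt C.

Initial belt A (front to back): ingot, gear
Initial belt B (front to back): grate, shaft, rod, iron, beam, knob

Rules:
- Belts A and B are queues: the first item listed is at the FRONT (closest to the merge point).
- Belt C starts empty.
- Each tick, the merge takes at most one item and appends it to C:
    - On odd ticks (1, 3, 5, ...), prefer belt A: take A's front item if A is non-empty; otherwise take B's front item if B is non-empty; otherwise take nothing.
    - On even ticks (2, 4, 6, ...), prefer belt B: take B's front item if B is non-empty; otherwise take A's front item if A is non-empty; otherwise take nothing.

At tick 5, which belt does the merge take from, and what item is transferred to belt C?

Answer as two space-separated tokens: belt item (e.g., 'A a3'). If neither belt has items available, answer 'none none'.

Answer: B rod

Derivation:
Tick 1: prefer A, take ingot from A; A=[gear] B=[grate,shaft,rod,iron,beam,knob] C=[ingot]
Tick 2: prefer B, take grate from B; A=[gear] B=[shaft,rod,iron,beam,knob] C=[ingot,grate]
Tick 3: prefer A, take gear from A; A=[-] B=[shaft,rod,iron,beam,knob] C=[ingot,grate,gear]
Tick 4: prefer B, take shaft from B; A=[-] B=[rod,iron,beam,knob] C=[ingot,grate,gear,shaft]
Tick 5: prefer A, take rod from B; A=[-] B=[iron,beam,knob] C=[ingot,grate,gear,shaft,rod]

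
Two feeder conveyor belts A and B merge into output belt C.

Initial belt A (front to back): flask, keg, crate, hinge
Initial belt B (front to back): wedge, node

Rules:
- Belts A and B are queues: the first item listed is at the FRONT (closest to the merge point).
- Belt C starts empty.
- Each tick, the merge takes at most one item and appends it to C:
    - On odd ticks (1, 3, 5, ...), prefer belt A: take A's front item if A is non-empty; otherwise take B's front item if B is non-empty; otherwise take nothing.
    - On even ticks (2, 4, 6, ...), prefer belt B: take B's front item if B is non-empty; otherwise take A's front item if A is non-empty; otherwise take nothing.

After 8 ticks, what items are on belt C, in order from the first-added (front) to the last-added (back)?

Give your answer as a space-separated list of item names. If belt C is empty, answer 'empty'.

Answer: flask wedge keg node crate hinge

Derivation:
Tick 1: prefer A, take flask from A; A=[keg,crate,hinge] B=[wedge,node] C=[flask]
Tick 2: prefer B, take wedge from B; A=[keg,crate,hinge] B=[node] C=[flask,wedge]
Tick 3: prefer A, take keg from A; A=[crate,hinge] B=[node] C=[flask,wedge,keg]
Tick 4: prefer B, take node from B; A=[crate,hinge] B=[-] C=[flask,wedge,keg,node]
Tick 5: prefer A, take crate from A; A=[hinge] B=[-] C=[flask,wedge,keg,node,crate]
Tick 6: prefer B, take hinge from A; A=[-] B=[-] C=[flask,wedge,keg,node,crate,hinge]
Tick 7: prefer A, both empty, nothing taken; A=[-] B=[-] C=[flask,wedge,keg,node,crate,hinge]
Tick 8: prefer B, both empty, nothing taken; A=[-] B=[-] C=[flask,wedge,keg,node,crate,hinge]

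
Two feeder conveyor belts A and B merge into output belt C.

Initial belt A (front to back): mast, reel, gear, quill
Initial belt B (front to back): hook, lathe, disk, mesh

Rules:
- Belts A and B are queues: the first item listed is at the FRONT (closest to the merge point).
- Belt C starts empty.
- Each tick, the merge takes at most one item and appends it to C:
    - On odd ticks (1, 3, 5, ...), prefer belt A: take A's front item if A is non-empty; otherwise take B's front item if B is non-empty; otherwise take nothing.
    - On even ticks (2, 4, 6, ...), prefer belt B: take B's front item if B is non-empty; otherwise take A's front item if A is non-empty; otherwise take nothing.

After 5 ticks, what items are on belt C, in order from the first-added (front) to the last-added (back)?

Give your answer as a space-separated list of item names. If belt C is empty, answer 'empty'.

Answer: mast hook reel lathe gear

Derivation:
Tick 1: prefer A, take mast from A; A=[reel,gear,quill] B=[hook,lathe,disk,mesh] C=[mast]
Tick 2: prefer B, take hook from B; A=[reel,gear,quill] B=[lathe,disk,mesh] C=[mast,hook]
Tick 3: prefer A, take reel from A; A=[gear,quill] B=[lathe,disk,mesh] C=[mast,hook,reel]
Tick 4: prefer B, take lathe from B; A=[gear,quill] B=[disk,mesh] C=[mast,hook,reel,lathe]
Tick 5: prefer A, take gear from A; A=[quill] B=[disk,mesh] C=[mast,hook,reel,lathe,gear]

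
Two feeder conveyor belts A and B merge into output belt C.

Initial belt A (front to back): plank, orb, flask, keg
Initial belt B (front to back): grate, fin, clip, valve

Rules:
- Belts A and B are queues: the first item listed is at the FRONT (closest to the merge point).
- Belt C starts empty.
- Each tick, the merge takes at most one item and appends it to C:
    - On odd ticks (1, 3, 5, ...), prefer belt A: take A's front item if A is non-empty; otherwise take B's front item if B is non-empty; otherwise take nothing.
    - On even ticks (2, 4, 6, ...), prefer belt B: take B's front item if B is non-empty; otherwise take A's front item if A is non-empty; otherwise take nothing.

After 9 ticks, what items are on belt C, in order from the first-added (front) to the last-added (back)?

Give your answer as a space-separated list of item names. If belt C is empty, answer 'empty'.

Answer: plank grate orb fin flask clip keg valve

Derivation:
Tick 1: prefer A, take plank from A; A=[orb,flask,keg] B=[grate,fin,clip,valve] C=[plank]
Tick 2: prefer B, take grate from B; A=[orb,flask,keg] B=[fin,clip,valve] C=[plank,grate]
Tick 3: prefer A, take orb from A; A=[flask,keg] B=[fin,clip,valve] C=[plank,grate,orb]
Tick 4: prefer B, take fin from B; A=[flask,keg] B=[clip,valve] C=[plank,grate,orb,fin]
Tick 5: prefer A, take flask from A; A=[keg] B=[clip,valve] C=[plank,grate,orb,fin,flask]
Tick 6: prefer B, take clip from B; A=[keg] B=[valve] C=[plank,grate,orb,fin,flask,clip]
Tick 7: prefer A, take keg from A; A=[-] B=[valve] C=[plank,grate,orb,fin,flask,clip,keg]
Tick 8: prefer B, take valve from B; A=[-] B=[-] C=[plank,grate,orb,fin,flask,clip,keg,valve]
Tick 9: prefer A, both empty, nothing taken; A=[-] B=[-] C=[plank,grate,orb,fin,flask,clip,keg,valve]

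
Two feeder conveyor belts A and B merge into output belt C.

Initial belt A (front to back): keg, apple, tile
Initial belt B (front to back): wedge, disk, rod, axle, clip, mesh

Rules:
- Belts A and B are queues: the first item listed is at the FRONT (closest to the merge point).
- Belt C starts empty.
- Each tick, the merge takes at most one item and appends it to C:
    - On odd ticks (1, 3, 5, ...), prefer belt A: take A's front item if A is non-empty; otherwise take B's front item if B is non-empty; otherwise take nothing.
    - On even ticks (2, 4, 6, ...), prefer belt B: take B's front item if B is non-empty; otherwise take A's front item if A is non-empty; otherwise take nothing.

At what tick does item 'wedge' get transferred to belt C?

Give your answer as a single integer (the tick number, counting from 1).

Tick 1: prefer A, take keg from A; A=[apple,tile] B=[wedge,disk,rod,axle,clip,mesh] C=[keg]
Tick 2: prefer B, take wedge from B; A=[apple,tile] B=[disk,rod,axle,clip,mesh] C=[keg,wedge]

Answer: 2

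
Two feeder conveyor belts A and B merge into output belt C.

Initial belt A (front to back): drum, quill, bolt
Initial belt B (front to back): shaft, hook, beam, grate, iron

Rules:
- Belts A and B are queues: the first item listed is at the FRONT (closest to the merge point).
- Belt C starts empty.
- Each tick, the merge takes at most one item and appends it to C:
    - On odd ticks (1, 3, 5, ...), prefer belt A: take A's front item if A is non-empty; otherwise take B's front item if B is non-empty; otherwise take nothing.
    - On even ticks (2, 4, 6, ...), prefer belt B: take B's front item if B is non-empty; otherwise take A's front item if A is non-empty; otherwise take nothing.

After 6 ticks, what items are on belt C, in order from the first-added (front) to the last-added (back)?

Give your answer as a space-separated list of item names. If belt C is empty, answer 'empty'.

Answer: drum shaft quill hook bolt beam

Derivation:
Tick 1: prefer A, take drum from A; A=[quill,bolt] B=[shaft,hook,beam,grate,iron] C=[drum]
Tick 2: prefer B, take shaft from B; A=[quill,bolt] B=[hook,beam,grate,iron] C=[drum,shaft]
Tick 3: prefer A, take quill from A; A=[bolt] B=[hook,beam,grate,iron] C=[drum,shaft,quill]
Tick 4: prefer B, take hook from B; A=[bolt] B=[beam,grate,iron] C=[drum,shaft,quill,hook]
Tick 5: prefer A, take bolt from A; A=[-] B=[beam,grate,iron] C=[drum,shaft,quill,hook,bolt]
Tick 6: prefer B, take beam from B; A=[-] B=[grate,iron] C=[drum,shaft,quill,hook,bolt,beam]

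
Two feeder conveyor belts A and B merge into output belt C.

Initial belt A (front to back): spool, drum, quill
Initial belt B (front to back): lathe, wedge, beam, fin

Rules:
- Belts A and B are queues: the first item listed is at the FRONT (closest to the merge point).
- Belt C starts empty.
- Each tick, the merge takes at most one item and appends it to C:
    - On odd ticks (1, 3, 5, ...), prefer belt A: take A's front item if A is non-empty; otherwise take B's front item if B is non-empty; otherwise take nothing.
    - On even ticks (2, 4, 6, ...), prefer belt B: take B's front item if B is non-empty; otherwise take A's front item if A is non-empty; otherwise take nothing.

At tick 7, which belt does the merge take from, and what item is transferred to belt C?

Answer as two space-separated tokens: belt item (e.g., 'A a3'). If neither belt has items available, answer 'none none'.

Tick 1: prefer A, take spool from A; A=[drum,quill] B=[lathe,wedge,beam,fin] C=[spool]
Tick 2: prefer B, take lathe from B; A=[drum,quill] B=[wedge,beam,fin] C=[spool,lathe]
Tick 3: prefer A, take drum from A; A=[quill] B=[wedge,beam,fin] C=[spool,lathe,drum]
Tick 4: prefer B, take wedge from B; A=[quill] B=[beam,fin] C=[spool,lathe,drum,wedge]
Tick 5: prefer A, take quill from A; A=[-] B=[beam,fin] C=[spool,lathe,drum,wedge,quill]
Tick 6: prefer B, take beam from B; A=[-] B=[fin] C=[spool,lathe,drum,wedge,quill,beam]
Tick 7: prefer A, take fin from B; A=[-] B=[-] C=[spool,lathe,drum,wedge,quill,beam,fin]

Answer: B fin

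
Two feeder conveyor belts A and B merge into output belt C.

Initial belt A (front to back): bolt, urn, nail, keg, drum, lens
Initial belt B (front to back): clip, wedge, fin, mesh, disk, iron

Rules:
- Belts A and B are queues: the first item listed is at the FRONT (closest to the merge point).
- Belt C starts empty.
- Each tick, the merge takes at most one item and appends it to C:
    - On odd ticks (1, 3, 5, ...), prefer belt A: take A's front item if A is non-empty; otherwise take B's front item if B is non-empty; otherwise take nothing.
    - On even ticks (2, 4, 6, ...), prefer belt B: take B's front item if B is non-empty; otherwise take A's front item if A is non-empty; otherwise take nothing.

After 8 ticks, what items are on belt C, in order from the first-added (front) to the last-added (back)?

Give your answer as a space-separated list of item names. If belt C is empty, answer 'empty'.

Tick 1: prefer A, take bolt from A; A=[urn,nail,keg,drum,lens] B=[clip,wedge,fin,mesh,disk,iron] C=[bolt]
Tick 2: prefer B, take clip from B; A=[urn,nail,keg,drum,lens] B=[wedge,fin,mesh,disk,iron] C=[bolt,clip]
Tick 3: prefer A, take urn from A; A=[nail,keg,drum,lens] B=[wedge,fin,mesh,disk,iron] C=[bolt,clip,urn]
Tick 4: prefer B, take wedge from B; A=[nail,keg,drum,lens] B=[fin,mesh,disk,iron] C=[bolt,clip,urn,wedge]
Tick 5: prefer A, take nail from A; A=[keg,drum,lens] B=[fin,mesh,disk,iron] C=[bolt,clip,urn,wedge,nail]
Tick 6: prefer B, take fin from B; A=[keg,drum,lens] B=[mesh,disk,iron] C=[bolt,clip,urn,wedge,nail,fin]
Tick 7: prefer A, take keg from A; A=[drum,lens] B=[mesh,disk,iron] C=[bolt,clip,urn,wedge,nail,fin,keg]
Tick 8: prefer B, take mesh from B; A=[drum,lens] B=[disk,iron] C=[bolt,clip,urn,wedge,nail,fin,keg,mesh]

Answer: bolt clip urn wedge nail fin keg mesh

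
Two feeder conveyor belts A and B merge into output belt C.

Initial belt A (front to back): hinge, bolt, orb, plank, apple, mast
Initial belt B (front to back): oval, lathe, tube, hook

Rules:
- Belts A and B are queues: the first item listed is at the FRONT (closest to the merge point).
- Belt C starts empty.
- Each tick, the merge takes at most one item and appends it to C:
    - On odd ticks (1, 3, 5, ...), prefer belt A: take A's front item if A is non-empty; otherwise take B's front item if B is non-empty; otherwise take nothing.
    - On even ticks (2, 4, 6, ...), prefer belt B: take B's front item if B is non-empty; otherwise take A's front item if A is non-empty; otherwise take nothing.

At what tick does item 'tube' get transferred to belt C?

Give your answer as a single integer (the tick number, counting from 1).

Tick 1: prefer A, take hinge from A; A=[bolt,orb,plank,apple,mast] B=[oval,lathe,tube,hook] C=[hinge]
Tick 2: prefer B, take oval from B; A=[bolt,orb,plank,apple,mast] B=[lathe,tube,hook] C=[hinge,oval]
Tick 3: prefer A, take bolt from A; A=[orb,plank,apple,mast] B=[lathe,tube,hook] C=[hinge,oval,bolt]
Tick 4: prefer B, take lathe from B; A=[orb,plank,apple,mast] B=[tube,hook] C=[hinge,oval,bolt,lathe]
Tick 5: prefer A, take orb from A; A=[plank,apple,mast] B=[tube,hook] C=[hinge,oval,bolt,lathe,orb]
Tick 6: prefer B, take tube from B; A=[plank,apple,mast] B=[hook] C=[hinge,oval,bolt,lathe,orb,tube]

Answer: 6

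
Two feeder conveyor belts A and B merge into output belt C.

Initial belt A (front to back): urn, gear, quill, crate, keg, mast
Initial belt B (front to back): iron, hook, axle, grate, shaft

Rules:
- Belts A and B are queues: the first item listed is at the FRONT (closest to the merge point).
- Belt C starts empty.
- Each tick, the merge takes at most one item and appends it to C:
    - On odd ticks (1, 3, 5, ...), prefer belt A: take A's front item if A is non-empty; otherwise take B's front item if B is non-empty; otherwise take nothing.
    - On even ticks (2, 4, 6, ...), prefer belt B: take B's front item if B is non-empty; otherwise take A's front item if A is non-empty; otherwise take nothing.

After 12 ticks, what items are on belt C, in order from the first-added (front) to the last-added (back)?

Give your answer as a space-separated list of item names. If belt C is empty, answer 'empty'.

Tick 1: prefer A, take urn from A; A=[gear,quill,crate,keg,mast] B=[iron,hook,axle,grate,shaft] C=[urn]
Tick 2: prefer B, take iron from B; A=[gear,quill,crate,keg,mast] B=[hook,axle,grate,shaft] C=[urn,iron]
Tick 3: prefer A, take gear from A; A=[quill,crate,keg,mast] B=[hook,axle,grate,shaft] C=[urn,iron,gear]
Tick 4: prefer B, take hook from B; A=[quill,crate,keg,mast] B=[axle,grate,shaft] C=[urn,iron,gear,hook]
Tick 5: prefer A, take quill from A; A=[crate,keg,mast] B=[axle,grate,shaft] C=[urn,iron,gear,hook,quill]
Tick 6: prefer B, take axle from B; A=[crate,keg,mast] B=[grate,shaft] C=[urn,iron,gear,hook,quill,axle]
Tick 7: prefer A, take crate from A; A=[keg,mast] B=[grate,shaft] C=[urn,iron,gear,hook,quill,axle,crate]
Tick 8: prefer B, take grate from B; A=[keg,mast] B=[shaft] C=[urn,iron,gear,hook,quill,axle,crate,grate]
Tick 9: prefer A, take keg from A; A=[mast] B=[shaft] C=[urn,iron,gear,hook,quill,axle,crate,grate,keg]
Tick 10: prefer B, take shaft from B; A=[mast] B=[-] C=[urn,iron,gear,hook,quill,axle,crate,grate,keg,shaft]
Tick 11: prefer A, take mast from A; A=[-] B=[-] C=[urn,iron,gear,hook,quill,axle,crate,grate,keg,shaft,mast]
Tick 12: prefer B, both empty, nothing taken; A=[-] B=[-] C=[urn,iron,gear,hook,quill,axle,crate,grate,keg,shaft,mast]

Answer: urn iron gear hook quill axle crate grate keg shaft mast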